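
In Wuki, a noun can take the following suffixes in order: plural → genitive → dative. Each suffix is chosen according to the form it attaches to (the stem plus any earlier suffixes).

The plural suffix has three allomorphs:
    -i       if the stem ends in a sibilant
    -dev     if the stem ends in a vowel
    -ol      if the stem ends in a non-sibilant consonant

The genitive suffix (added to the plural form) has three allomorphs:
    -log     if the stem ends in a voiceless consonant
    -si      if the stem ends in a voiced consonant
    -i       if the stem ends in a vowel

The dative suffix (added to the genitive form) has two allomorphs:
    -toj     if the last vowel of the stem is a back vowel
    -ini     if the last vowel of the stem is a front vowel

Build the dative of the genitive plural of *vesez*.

veseziiini

*vesez*: final sound = /z/, a sibilant → -i → *vesezi*.
Since the final sound of the plural form *vesezi* is /i/ (a vowel), it takes -i, giving *vesezii*.
The last vowel of the genitive form *vesezii* is /i/, which is a front vowel, so the dative suffix is -ini, giving *veseziiini*.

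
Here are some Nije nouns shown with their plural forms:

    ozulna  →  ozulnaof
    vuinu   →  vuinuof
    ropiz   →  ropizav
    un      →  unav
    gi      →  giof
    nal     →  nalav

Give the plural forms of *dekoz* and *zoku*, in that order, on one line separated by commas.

dekozav, zokuof

The alternation tracks the final sound of the stem — -av when the stem ends in a consonant (*ropiz*, *un*, *nal*); -of when the stem ends in a vowel (*ozulna*, *vuinu*, *gi*).
Since the final sound of *dekoz* is /z/ (a consonant), it takes -av, giving *dekozav*.
*zoku*: final sound = /u/, a vowel → -of → *zokuof*.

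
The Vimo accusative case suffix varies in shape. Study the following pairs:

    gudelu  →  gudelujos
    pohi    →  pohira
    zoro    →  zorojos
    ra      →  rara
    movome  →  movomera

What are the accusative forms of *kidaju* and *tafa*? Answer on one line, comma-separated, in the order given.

kidajujos, tafara

Looking at the last vowel of each stem: -jos when the last vowel of the stem is a rounded vowel (*gudelu*, *zoro*); -ra when the last vowel of the stem is an unrounded vowel (*pohi*, *ra*, *movome*).
*kidaju*: last vowel = /u/, a rounded vowel → -jos → *kidajujos*.
*tafa*: last vowel = /a/, an unrounded vowel → -ra → *tafara*.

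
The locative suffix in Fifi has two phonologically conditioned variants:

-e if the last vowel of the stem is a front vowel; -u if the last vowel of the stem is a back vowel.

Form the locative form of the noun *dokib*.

Since the last vowel of *dokib* is /i/ (a front vowel), it takes -e, giving *dokibe*.

dokibe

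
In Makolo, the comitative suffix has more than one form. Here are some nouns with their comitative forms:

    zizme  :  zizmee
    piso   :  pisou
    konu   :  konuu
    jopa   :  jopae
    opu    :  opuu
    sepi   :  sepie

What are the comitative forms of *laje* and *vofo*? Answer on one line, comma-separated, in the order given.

The alternation tracks the last vowel of the stem — -u when the last vowel of the stem is a rounded vowel (*piso*, *konu*, *opu*); -e when the last vowel of the stem is an unrounded vowel (*zizme*, *jopa*, *sepi*).
*laje*: last vowel = /e/, an unrounded vowel → -e → *lajee*.
Since the last vowel of *vofo* is /o/ (a rounded vowel), it takes -u, giving *vofou*.

lajee, vofou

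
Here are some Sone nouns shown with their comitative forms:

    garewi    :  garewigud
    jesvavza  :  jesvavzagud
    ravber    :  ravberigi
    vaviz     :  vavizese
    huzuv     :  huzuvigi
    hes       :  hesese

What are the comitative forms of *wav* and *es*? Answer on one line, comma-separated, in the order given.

The pattern is sibilance of the final sound: -ese when the stem ends in a sibilant (*vaviz*, *hes*); -igi when the stem ends in a non-sibilant consonant (*ravber*, *huzuv*); -gud when the stem ends in a vowel (*garewi*, *jesvavza*).
*wav*: final sound = /v/, a non-sibilant consonant → -igi → *wavigi*.
*es* — final sound /s/ (a sibilant) → -ese → *esese*.

wavigi, esese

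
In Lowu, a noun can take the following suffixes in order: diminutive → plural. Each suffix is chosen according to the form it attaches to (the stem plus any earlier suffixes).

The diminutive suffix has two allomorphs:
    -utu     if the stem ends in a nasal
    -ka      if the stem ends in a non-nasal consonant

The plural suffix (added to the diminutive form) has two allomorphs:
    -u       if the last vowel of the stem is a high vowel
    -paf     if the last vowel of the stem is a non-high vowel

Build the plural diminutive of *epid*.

*epid*: final consonant = /d/, non-nasal → -ka → *epidka*.
The diminutive form *epidka* — last vowel /a/ (a non-high vowel) → -paf → *epidkapaf*.

epidkapaf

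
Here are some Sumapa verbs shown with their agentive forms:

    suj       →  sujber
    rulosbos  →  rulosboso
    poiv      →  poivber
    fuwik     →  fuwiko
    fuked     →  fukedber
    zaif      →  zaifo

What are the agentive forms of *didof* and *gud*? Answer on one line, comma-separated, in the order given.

didofo, gudber

The suffix is conditioned by the final consonant: -o when the stem ends in a voiceless consonant (*rulosbos*, *fuwik*, *zaif*); -ber when the stem ends in a voiced consonant (*suj*, *poiv*, *fuked*).
*didof*: final consonant = /f/, voiceless → -o → *didofo*.
*gud* — final consonant /d/ (voiced) → -ber → *gudber*.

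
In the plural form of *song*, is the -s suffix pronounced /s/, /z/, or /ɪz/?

/z/

The stem *song* ends in a voiced non-sibilant sound.
The plural suffix surfaces as /ɪz/ after sibilants, /s/ after other voiceless consonants, and /z/ after other voiced sounds.
So the plural -s on *song* is pronounced /z/.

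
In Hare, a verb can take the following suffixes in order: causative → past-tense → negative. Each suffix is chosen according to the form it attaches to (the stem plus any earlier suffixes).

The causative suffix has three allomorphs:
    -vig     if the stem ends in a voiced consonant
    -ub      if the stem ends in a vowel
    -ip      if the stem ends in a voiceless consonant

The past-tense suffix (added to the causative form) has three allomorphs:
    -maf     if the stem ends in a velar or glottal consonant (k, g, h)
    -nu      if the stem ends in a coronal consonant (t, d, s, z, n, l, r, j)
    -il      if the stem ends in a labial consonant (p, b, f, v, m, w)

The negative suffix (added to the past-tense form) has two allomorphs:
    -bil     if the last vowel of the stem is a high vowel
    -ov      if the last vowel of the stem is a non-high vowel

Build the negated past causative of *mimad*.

mimadvigmafov

*mimad*: final sound = /d/, a voiced consonant → -vig → *mimadvig*.
The causative form *mimadvig*: final consonant = /g/, velar/glottal → -maf → *mimadvigmaf*.
The last vowel of the past-tense form *mimadvigmaf* is /a/, which is a non-high vowel, so the negative suffix is -ov, giving *mimadvigmafov*.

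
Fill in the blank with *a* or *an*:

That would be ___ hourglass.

an

The indefinite article is chosen by the initial *sound* of the following word, not its spelling.
*hourglass* begins with the sound /aʊ/ (silent h) — a vowel sound.
So the article is *an*: That would be an hourglass.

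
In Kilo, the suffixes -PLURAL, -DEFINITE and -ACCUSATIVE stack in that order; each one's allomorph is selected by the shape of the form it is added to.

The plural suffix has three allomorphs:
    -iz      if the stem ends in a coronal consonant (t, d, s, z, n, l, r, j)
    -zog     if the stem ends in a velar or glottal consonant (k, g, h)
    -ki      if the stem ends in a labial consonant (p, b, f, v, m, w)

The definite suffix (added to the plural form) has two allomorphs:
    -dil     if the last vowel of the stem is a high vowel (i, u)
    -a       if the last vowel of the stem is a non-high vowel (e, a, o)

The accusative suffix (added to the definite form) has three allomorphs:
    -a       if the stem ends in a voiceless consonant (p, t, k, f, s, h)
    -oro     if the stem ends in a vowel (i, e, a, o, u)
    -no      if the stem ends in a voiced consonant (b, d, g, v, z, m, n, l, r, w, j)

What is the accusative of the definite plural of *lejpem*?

*lejpem* — final consonant /m/ (labial) → -ki → *lejpemki*.
Since the last vowel of the plural form *lejpemki* is /i/ (a high vowel), it takes -dil, giving *lejpemkidil*.
The final sound of the definite form *lejpemkidil* is /l/, which is a voiced consonant, so the accusative suffix is -no, giving *lejpemkidilno*.

lejpemkidilno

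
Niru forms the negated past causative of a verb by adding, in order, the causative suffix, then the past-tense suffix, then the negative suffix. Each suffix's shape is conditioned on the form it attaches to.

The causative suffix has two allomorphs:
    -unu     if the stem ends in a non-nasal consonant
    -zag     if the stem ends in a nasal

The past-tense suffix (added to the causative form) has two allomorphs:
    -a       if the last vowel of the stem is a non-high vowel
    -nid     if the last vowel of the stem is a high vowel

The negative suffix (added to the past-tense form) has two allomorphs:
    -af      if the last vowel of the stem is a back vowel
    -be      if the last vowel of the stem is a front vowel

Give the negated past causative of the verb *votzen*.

votzenzagaaf

Since the final consonant of *votzen* is /n/ (a nasal), it takes -zag, giving *votzenzag*.
The causative form *votzenzag*: last vowel = /a/, a non-high vowel → -a → *votzenzaga*.
The past-tense form *votzenzaga* — last vowel /a/ (a back vowel) → -af → *votzenzagaaf*.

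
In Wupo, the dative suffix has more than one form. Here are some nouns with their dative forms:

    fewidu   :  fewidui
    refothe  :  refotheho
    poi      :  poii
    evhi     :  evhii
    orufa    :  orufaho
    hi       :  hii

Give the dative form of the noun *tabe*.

The alternation tracks the last vowel of the stem — -i when the last vowel of the stem is a high vowel (*fewidu*, *poi*, *evhi*, *hi*); -ho when the last vowel of the stem is a non-high vowel (*refothe*, *orufa*).
The last vowel of *tabe* is /e/, which is a non-high vowel, so the suffix is -ho, giving *tabeho*.

tabeho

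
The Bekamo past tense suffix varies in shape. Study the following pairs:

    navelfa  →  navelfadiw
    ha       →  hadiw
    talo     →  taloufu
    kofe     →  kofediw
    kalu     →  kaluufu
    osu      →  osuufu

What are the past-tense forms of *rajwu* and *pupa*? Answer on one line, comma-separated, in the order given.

The pattern is rounding harmony: -ufu when the last vowel of the stem is a rounded vowel (*talo*, *kalu*, *osu*); -diw when the last vowel of the stem is an unrounded vowel (*navelfa*, *ha*, *kofe*).
Since the last vowel of *rajwu* is /u/ (a rounded vowel), it takes -ufu, giving *rajwuufu*.
The last vowel of *pupa* is /a/, which is an unrounded vowel, so the suffix is -diw, giving *pupadiw*.

rajwuufu, pupadiw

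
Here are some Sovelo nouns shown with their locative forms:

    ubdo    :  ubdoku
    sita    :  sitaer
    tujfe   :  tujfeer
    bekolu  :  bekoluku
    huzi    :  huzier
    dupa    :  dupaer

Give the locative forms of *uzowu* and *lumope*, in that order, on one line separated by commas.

The pattern is rounding harmony: -ku when the last vowel of the stem is a rounded vowel (*ubdo*, *bekolu*); -er when the last vowel of the stem is an unrounded vowel (*sita*, *tujfe*, *huzi*, *dupa*).
*uzowu*: last vowel = /u/, a rounded vowel → -ku → *uzowuku*.
*lumope*: last vowel = /e/, an unrounded vowel → -er → *lumopeer*.

uzowuku, lumopeer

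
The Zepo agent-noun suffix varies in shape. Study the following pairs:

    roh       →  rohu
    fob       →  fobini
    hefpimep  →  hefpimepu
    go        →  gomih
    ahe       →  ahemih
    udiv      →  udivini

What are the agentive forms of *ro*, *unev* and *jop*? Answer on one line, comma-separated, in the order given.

romih, unevini, jopu

The alternation tracks the final sound of the stem — -u when the stem ends in a voiceless consonant (*roh*, *hefpimep*); -ini when the stem ends in a voiced consonant (*fob*, *udiv*); -mih when the stem ends in a vowel (*go*, *ahe*).
The final sound of *ro* is /o/, which is a vowel, so the suffix is -mih, giving *romih*.
*unev*: final sound = /v/, a voiced consonant → -ini → *unevini*.
*jop*: final sound = /p/, a voiceless consonant → -u → *jopu*.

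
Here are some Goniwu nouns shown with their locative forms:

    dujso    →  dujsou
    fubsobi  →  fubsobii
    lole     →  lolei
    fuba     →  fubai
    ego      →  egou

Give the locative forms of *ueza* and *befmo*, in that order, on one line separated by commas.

uezai, befmou

Looking at the last vowel of each stem: -u when the last vowel of the stem is a rounded vowel (*dujso*, *ego*); -i when the last vowel of the stem is an unrounded vowel (*fubsobi*, *lole*, *fuba*).
*ueza*: last vowel = /a/, an unrounded vowel → -i → *uezai*.
*befmo*: last vowel = /o/, a rounded vowel → -u → *befmou*.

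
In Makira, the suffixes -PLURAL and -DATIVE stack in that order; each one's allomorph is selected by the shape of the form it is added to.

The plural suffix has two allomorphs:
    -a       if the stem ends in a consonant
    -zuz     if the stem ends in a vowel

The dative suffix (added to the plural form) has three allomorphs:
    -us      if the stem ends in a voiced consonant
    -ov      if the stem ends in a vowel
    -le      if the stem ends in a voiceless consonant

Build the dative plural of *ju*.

juzuzus

Since the final sound of *ju* is /u/ (a vowel), it takes -zuz, giving *juzuz*.
The plural form *juzuz*: final sound = /z/, a voiced consonant → -us → *juzuzus*.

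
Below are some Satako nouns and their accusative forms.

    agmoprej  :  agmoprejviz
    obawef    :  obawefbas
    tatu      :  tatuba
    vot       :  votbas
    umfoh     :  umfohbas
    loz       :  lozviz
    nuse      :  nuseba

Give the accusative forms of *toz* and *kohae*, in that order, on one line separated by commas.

The suffix is conditioned by the final sound: -bas when the stem ends in a voiceless consonant (*obawef*, *vot*, *umfoh*); -viz when the stem ends in a voiced consonant (*agmoprej*, *loz*); -ba when the stem ends in a vowel (*tatu*, *nuse*).
*toz* — final sound /z/ (a voiced consonant) → -viz → *tozviz*.
Since the final sound of *kohae* is /e/ (a vowel), it takes -ba, giving *kohaeba*.

tozviz, kohaeba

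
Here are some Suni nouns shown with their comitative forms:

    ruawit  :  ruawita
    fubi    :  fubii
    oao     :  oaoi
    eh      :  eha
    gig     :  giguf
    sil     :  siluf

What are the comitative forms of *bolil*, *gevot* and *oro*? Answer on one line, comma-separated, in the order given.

boliluf, gevota, oroi

Looking at the final sound of each stem: -a when the stem ends in a voiceless consonant (*ruawit*, *eh*); -uf when the stem ends in a voiced consonant (*gig*, *sil*); -i when the stem ends in a vowel (*fubi*, *oao*).
*bolil* — final sound /l/ (a voiced consonant) → -uf → *boliluf*.
The final sound of *gevot* is /t/, which is a voiceless consonant, so the suffix is -a, giving *gevota*.
Since the final sound of *oro* is /o/ (a vowel), it takes -i, giving *oroi*.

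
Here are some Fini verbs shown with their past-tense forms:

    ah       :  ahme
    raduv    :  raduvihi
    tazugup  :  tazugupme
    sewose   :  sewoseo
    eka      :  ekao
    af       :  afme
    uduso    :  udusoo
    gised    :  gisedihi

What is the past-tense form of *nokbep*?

nokbepme

Looking at the final sound of each stem: -me when the stem ends in a voiceless consonant (*ah*, *tazugup*, *af*); -ihi when the stem ends in a voiced consonant (*raduv*, *gised*); -o when the stem ends in a vowel (*sewose*, *eka*, *uduso*).
The final sound of *nokbep* is /p/, which is a voiceless consonant, so the suffix is -me, giving *nokbepme*.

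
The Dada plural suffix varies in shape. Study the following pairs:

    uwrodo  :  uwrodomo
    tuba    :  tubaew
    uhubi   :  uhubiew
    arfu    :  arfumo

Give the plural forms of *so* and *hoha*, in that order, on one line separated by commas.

somo, hohaew

The suffix is conditioned by the last vowel: -mo when the last vowel of the stem is a rounded vowel (*uwrodo*, *arfu*); -ew when the last vowel of the stem is an unrounded vowel (*tuba*, *uhubi*).
The last vowel of *so* is /o/, which is a rounded vowel, so the suffix is -mo, giving *somo*.
The last vowel of *hoha* is /a/, which is an unrounded vowel, so the suffix is -ew, giving *hohaew*.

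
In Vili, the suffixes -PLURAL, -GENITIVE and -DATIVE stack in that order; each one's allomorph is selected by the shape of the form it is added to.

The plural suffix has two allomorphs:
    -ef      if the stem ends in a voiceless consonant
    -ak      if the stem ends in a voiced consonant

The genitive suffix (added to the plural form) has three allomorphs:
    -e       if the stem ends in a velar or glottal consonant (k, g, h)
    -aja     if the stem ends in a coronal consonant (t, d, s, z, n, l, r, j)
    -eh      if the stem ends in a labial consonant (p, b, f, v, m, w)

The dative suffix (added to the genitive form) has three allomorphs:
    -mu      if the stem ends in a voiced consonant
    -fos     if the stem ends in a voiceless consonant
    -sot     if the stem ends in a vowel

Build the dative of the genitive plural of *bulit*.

bulitefehfos

The final consonant of *bulit* is /t/, which is voiceless, so the plural suffix is -ef, giving *bulitef*.
The plural form *bulitef* — final consonant /f/ (labial) → -eh → *bulitefeh*.
Since the final sound of the genitive form *bulitefeh* is /h/ (a voiceless consonant), it takes -fos, giving *bulitefehfos*.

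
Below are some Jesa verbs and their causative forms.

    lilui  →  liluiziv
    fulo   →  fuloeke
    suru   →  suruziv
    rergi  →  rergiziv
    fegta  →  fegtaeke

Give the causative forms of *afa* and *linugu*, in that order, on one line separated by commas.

afaeke, linuguziv

The alternation tracks the last vowel of the stem — -ziv when the last vowel of the stem is a high vowel (*lilui*, *suru*, *rergi*); -eke when the last vowel of the stem is a non-high vowel (*fulo*, *fegta*).
*afa*: last vowel = /a/, a non-high vowel → -eke → *afaeke*.
*linugu* — last vowel /u/ (a high vowel) → -ziv → *linuguziv*.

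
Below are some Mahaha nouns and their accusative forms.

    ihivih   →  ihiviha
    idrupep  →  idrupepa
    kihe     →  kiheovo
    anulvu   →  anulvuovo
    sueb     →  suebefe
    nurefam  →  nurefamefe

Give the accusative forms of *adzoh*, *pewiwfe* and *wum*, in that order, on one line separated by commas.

adzoha, pewiwfeovo, wumefe

The alternation tracks the final sound of the stem — -a when the stem ends in a voiceless consonant (*ihivih*, *idrupep*); -efe when the stem ends in a voiced consonant (*sueb*, *nurefam*); -ovo when the stem ends in a vowel (*kihe*, *anulvu*).
*adzoh* — final sound /h/ (a voiceless consonant) → -a → *adzoha*.
*pewiwfe* — final sound /e/ (a vowel) → -ovo → *pewiwfeovo*.
*wum* — final sound /m/ (a voiced consonant) → -efe → *wumefe*.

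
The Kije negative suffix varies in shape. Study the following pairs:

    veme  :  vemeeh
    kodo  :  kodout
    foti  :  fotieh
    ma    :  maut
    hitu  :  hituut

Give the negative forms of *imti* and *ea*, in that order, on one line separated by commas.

Looking at the last vowel of each stem: -eh when the last vowel of the stem is a front vowel (*veme*, *foti*); -ut when the last vowel of the stem is a back vowel (*kodo*, *ma*, *hitu*).
*imti* — last vowel /i/ (a front vowel) → -eh → *imtieh*.
Since the last vowel of *ea* is /a/ (a back vowel), it takes -ut, giving *eaut*.

imtieh, eaut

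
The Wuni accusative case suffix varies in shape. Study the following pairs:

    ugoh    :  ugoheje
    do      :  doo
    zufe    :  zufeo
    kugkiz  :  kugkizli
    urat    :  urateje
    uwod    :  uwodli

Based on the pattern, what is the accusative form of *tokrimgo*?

tokrimgoo

The suffix is conditioned by the final sound: -eje when the stem ends in a voiceless consonant (*ugoh*, *urat*); -li when the stem ends in a voiced consonant (*kugkiz*, *uwod*); -o when the stem ends in a vowel (*do*, *zufe*).
The final sound of *tokrimgo* is /o/, which is a vowel, so the suffix is -o, giving *tokrimgoo*.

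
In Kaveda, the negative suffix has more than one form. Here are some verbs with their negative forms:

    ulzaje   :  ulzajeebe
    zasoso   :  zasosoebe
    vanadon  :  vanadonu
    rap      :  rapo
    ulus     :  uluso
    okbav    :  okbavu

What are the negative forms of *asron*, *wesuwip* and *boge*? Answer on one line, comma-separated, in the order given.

asronu, wesuwipo, bogeebe

The pattern is voicing of the final sound: -o when the stem ends in a voiceless consonant (*rap*, *ulus*); -u when the stem ends in a voiced consonant (*vanadon*, *okbav*); -ebe when the stem ends in a vowel (*ulzaje*, *zasoso*).
*asron*: final sound = /n/, a voiced consonant → -u → *asronu*.
The final sound of *wesuwip* is /p/, which is a voiceless consonant, so the suffix is -o, giving *wesuwipo*.
Since the final sound of *boge* is /e/ (a vowel), it takes -ebe, giving *bogeebe*.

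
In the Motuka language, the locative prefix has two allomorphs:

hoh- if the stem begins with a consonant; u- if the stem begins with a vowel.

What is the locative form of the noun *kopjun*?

hohkopjun

Since the first sound of *kopjun* is /k/ (a consonant), it takes hoh-, giving *hohkopjun*.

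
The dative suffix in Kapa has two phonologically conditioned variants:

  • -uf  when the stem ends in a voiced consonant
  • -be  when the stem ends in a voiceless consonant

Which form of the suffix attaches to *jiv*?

-uf

*jiv* — final consonant /v/ (voiced) → -uf.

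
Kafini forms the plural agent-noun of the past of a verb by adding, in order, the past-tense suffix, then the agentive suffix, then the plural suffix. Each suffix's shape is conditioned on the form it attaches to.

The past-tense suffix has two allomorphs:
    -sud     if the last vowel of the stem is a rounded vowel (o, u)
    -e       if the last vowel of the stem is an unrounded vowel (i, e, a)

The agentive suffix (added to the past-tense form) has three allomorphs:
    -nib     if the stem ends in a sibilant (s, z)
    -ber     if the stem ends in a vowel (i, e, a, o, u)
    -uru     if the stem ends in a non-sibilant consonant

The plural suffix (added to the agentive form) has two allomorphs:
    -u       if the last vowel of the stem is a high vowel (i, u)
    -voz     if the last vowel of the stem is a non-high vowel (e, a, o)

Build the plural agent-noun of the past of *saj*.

Since the last vowel of *saj* is /a/ (an unrounded vowel), it takes -e, giving *saje*.
The final sound of the past-tense form *saje* is /e/, which is a vowel, so the agentive suffix is -ber, giving *sajeber*.
The last vowel of the agentive form *sajeber* is /e/, which is a non-high vowel, so the plural suffix is -voz, giving *sajebervoz*.

sajebervoz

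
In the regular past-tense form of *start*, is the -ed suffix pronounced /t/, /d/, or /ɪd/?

/ɪd/

The stem *start* ends in /t/ or /d/.
The -ed suffix is realized as /ɪd/ after /t, d/; as /t/ after other voiceless consonants; and as /d/ after other voiced sounds.
So -ed on *start* is pronounced /ɪd/.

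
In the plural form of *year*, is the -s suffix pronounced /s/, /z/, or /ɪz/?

The stem *year* ends in a voiced non-sibilant sound.
The plural suffix surfaces as /ɪz/ after sibilants, /s/ after other voiceless consonants, and /z/ after other voiced sounds.
So the plural -s on *year* is pronounced /z/.

/z/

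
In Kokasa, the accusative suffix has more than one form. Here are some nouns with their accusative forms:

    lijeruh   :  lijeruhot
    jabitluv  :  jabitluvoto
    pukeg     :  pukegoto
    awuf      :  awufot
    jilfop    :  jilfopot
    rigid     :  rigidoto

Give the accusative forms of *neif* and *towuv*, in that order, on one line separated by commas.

neifot, towuvoto

Looking at the final consonant of each stem: -ot when the stem ends in a voiceless consonant (*lijeruh*, *awuf*, *jilfop*); -oto when the stem ends in a voiced consonant (*jabitluv*, *pukeg*, *rigid*).
The final consonant of *neif* is /f/, which is voiceless, so the suffix is -ot, giving *neifot*.
The final consonant of *towuv* is /v/, which is voiced, so the suffix is -oto, giving *towuvoto*.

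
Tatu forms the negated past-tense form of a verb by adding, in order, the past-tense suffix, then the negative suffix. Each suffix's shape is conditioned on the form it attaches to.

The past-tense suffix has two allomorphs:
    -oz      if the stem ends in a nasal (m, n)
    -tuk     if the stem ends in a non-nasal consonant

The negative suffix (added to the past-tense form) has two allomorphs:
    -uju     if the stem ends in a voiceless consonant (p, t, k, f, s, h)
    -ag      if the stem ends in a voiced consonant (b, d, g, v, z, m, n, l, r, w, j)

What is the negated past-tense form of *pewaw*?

pewawtukuju

Since the final consonant of *pewaw* is /w/ (non-nasal), it takes -tuk, giving *pewawtuk*.
The past-tense form *pewawtuk* — final consonant /k/ (voiceless) → -uju → *pewawtukuju*.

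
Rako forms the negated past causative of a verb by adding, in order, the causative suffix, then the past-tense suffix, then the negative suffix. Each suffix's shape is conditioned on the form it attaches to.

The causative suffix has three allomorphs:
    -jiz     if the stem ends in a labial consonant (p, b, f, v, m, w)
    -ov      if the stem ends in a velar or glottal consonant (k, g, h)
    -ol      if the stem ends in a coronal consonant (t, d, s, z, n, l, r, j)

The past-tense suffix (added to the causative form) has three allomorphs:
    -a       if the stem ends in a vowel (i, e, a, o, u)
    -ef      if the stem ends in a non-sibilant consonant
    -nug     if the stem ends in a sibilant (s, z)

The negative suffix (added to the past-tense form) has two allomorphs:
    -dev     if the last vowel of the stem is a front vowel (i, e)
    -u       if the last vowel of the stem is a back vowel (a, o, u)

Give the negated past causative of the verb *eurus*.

The final consonant of *eurus* is /s/, which is coronal, so the causative suffix is -ol, giving *eurusol*.
The causative form *eurusol*: final sound = /l/, a non-sibilant consonant → -ef → *eurusolef*.
Since the last vowel of the past-tense form *eurusolef* is /e/ (a front vowel), it takes -dev, giving *eurusolefdev*.

eurusolefdev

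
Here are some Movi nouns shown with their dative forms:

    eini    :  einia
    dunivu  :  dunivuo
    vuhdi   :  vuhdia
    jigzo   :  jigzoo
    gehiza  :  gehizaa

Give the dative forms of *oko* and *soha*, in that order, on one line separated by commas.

okoo, sohaa

The pattern is rounding harmony: -o when the last vowel of the stem is a rounded vowel (*dunivu*, *jigzo*); -a when the last vowel of the stem is an unrounded vowel (*eini*, *vuhdi*, *gehiza*).
*oko* — last vowel /o/ (a rounded vowel) → -o → *okoo*.
Since the last vowel of *soha* is /a/ (an unrounded vowel), it takes -a, giving *sohaa*.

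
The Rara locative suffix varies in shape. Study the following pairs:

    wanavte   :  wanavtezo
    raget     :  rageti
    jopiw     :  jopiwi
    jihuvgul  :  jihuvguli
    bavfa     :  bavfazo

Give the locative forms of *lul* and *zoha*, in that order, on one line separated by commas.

The suffix is conditioned by the final sound: -i when the stem ends in a consonant (*raget*, *jopiw*, *jihuvgul*); -zo when the stem ends in a vowel (*wanavte*, *bavfa*).
*lul*: final sound = /l/, a consonant → -i → *luli*.
Since the final sound of *zoha* is /a/ (a vowel), it takes -zo, giving *zohazo*.

luli, zohazo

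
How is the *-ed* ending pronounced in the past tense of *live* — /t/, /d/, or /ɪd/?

/d/

The stem *live* ends in a voiced sound other than /d/.
The -ed suffix is realized as /ɪd/ after /t, d/; as /t/ after other voiceless consonants; and as /d/ after other voiced sounds.
So -ed on *live* is pronounced /d/.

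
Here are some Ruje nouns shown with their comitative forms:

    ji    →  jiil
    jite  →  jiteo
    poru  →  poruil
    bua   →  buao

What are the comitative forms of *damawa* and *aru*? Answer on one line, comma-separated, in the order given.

The suffix is conditioned by the last vowel: -il when the last vowel of the stem is a high vowel (*ji*, *poru*); -o when the last vowel of the stem is a non-high vowel (*jite*, *bua*).
Since the last vowel of *damawa* is /a/ (a non-high vowel), it takes -o, giving *damawao*.
Since the last vowel of *aru* is /u/ (a high vowel), it takes -il, giving *aruil*.

damawao, aruil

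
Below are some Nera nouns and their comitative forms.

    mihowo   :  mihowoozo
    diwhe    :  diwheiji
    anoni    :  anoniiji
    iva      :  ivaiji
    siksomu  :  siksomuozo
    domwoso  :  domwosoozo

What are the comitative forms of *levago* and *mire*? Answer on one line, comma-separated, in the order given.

levagoozo, mireiji

The pattern is rounding harmony: -ozo when the last vowel of the stem is a rounded vowel (*mihowo*, *siksomu*, *domwoso*); -iji when the last vowel of the stem is an unrounded vowel (*diwhe*, *anoni*, *iva*).
*levago* — last vowel /o/ (a rounded vowel) → -ozo → *levagoozo*.
*mire*: last vowel = /e/, an unrounded vowel → -iji → *mireiji*.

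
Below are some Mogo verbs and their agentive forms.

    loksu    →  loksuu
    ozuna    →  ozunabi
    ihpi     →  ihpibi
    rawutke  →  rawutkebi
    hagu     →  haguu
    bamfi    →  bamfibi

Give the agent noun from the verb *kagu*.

The pattern is rounding harmony: -u when the last vowel of the stem is a rounded vowel (*loksu*, *hagu*); -bi when the last vowel of the stem is an unrounded vowel (*ozuna*, *ihpi*, *rawutke*, *bamfi*).
The last vowel of *kagu* is /u/, which is a rounded vowel, so the suffix is -u, giving *kaguu*.

kaguu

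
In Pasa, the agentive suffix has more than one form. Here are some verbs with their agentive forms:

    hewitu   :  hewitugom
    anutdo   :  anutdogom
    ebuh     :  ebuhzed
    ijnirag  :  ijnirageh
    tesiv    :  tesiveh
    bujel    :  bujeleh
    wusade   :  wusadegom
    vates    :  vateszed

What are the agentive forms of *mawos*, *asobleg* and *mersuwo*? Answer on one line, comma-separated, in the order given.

The suffix is conditioned by the final sound: -zed when the stem ends in a voiceless consonant (*ebuh*, *vates*); -eh when the stem ends in a voiced consonant (*ijnirag*, *tesiv*, *bujel*); -gom when the stem ends in a vowel (*hewitu*, *anutdo*, *wusade*).
*mawos* — final sound /s/ (a voiceless consonant) → -zed → *mawoszed*.
Since the final sound of *asobleg* is /g/ (a voiced consonant), it takes -eh, giving *asoblegeh*.
The final sound of *mersuwo* is /o/, which is a vowel, so the suffix is -gom, giving *mersuwogom*.

mawoszed, asoblegeh, mersuwogom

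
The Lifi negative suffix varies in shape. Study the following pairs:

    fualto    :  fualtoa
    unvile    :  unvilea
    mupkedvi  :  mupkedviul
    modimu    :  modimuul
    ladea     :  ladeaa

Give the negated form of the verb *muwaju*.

Looking at the last vowel of each stem: -ul when the last vowel of the stem is a high vowel (*mupkedvi*, *modimu*); -a when the last vowel of the stem is a non-high vowel (*fualto*, *unvile*, *ladea*).
The last vowel of *muwaju* is /u/, which is a high vowel, so the suffix is -ul, giving *muwajuul*.

muwajuul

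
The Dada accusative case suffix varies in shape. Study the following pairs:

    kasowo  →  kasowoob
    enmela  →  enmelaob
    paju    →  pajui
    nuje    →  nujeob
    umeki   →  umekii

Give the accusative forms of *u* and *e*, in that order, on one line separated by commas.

ui, eob

Looking at the last vowel of each stem: -i when the last vowel of the stem is a high vowel (*paju*, *umeki*); -ob when the last vowel of the stem is a non-high vowel (*kasowo*, *enmela*, *nuje*).
The last vowel of *u* is /u/, which is a high vowel, so the suffix is -i, giving *ui*.
Since the last vowel of *e* is /e/ (a non-high vowel), it takes -ob, giving *eob*.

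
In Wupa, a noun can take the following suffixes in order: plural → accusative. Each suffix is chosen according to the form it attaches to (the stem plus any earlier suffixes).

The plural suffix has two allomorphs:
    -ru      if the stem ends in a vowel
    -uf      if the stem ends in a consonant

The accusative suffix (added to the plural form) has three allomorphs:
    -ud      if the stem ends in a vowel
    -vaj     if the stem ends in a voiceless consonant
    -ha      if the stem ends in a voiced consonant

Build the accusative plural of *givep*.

givepufvaj

*givep*: final sound = /p/, a consonant → -uf → *givepuf*.
The plural form *givepuf* — final sound /f/ (a voiceless consonant) → -vaj → *givepufvaj*.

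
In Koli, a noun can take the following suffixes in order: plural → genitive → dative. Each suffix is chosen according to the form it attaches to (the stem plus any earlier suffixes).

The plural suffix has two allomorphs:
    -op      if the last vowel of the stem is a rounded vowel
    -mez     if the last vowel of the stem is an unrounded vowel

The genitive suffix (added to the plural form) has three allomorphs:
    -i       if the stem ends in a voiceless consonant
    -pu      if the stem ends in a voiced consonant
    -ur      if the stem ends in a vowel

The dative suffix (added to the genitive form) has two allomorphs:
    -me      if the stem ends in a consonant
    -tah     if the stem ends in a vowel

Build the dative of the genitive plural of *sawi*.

sawimezputah

*sawi*: last vowel = /i/, an unrounded vowel → -mez → *sawimez*.
The plural form *sawimez*: final sound = /z/, a voiced consonant → -pu → *sawimezpu*.
Since the final sound of the genitive form *sawimezpu* is /u/ (a vowel), it takes -tah, giving *sawimezputah*.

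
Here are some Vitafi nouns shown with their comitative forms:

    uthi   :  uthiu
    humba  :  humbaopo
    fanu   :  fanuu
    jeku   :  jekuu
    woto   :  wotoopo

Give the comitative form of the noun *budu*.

The alternation tracks the last vowel of the stem — -u when the last vowel of the stem is a high vowel (*uthi*, *fanu*, *jeku*); -opo when the last vowel of the stem is a non-high vowel (*humba*, *woto*).
*budu*: last vowel = /u/, a high vowel → -u → *buduu*.

buduu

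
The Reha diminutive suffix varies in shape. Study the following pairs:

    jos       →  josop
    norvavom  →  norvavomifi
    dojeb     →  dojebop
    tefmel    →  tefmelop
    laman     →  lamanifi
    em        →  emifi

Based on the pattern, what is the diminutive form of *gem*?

The alternation tracks the final consonant of the stem — -ifi when the stem ends in a nasal (*norvavom*, *laman*, *em*); -op when the stem ends in a non-nasal consonant (*jos*, *dojeb*, *tefmel*).
The final consonant of *gem* is /m/, which is a nasal, so the suffix is -ifi, giving *gemifi*.

gemifi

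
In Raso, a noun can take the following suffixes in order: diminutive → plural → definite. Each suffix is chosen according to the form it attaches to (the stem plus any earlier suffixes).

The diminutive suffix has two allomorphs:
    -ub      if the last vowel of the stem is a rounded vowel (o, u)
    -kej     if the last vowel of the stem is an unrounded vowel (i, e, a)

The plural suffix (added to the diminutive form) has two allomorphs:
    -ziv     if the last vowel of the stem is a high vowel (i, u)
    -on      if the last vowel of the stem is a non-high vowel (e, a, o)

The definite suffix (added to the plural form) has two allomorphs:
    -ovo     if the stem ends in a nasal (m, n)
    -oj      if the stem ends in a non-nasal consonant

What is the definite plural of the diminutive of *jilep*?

jilepkejonovo

*jilep* — last vowel /e/ (an unrounded vowel) → -kej → *jilepkej*.
The last vowel of the diminutive form *jilepkej* is /e/, which is a non-high vowel, so the plural suffix is -on, giving *jilepkejon*.
The plural form *jilepkejon* — final consonant /n/ (a nasal) → -ovo → *jilepkejonovo*.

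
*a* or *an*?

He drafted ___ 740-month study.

a

The indefinite article is chosen by the initial *sound* of the following word, not its spelling.
The number *740* is spoken "seven hundred …", beginning with /ˈsɛvən/ — a consonant sound.
So the article is *a*: He drafted a 740-month study.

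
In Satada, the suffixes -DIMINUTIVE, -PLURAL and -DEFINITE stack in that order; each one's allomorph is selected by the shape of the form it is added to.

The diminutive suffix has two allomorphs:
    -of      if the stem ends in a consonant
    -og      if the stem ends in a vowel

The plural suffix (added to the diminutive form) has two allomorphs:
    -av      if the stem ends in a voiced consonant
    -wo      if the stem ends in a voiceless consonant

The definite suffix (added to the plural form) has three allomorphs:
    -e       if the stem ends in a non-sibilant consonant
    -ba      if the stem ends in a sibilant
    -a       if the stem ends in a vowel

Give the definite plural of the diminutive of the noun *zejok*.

*zejok* — final sound /k/ (a consonant) → -of → *zejokof*.
The final consonant of the diminutive form *zejokof* is /f/, which is voiceless, so the plural suffix is -wo, giving *zejokofwo*.
Since the final sound of the plural form *zejokofwo* is /o/ (a vowel), it takes -a, giving *zejokofwoa*.

zejokofwoa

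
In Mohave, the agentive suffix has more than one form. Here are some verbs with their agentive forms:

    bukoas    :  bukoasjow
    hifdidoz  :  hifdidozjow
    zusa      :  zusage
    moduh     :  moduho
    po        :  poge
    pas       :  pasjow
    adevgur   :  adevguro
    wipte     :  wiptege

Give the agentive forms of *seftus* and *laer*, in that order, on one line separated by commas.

seftusjow, laero

The pattern is sibilance of the final sound: -jow when the stem ends in a sibilant (*bukoas*, *hifdidoz*, *pas*); -o when the stem ends in a non-sibilant consonant (*moduh*, *adevgur*); -ge when the stem ends in a vowel (*zusa*, *po*, *wipte*).
Since the final sound of *seftus* is /s/ (a sibilant), it takes -jow, giving *seftusjow*.
*laer* — final sound /r/ (a non-sibilant consonant) → -o → *laero*.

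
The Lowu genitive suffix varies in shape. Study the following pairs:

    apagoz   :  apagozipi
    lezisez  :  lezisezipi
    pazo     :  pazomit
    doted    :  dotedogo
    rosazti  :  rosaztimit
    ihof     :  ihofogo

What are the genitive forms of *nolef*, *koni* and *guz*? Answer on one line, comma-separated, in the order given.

nolefogo, konimit, guzipi

Looking at the final sound of each stem: -ipi when the stem ends in a sibilant (*apagoz*, *lezisez*); -ogo when the stem ends in a non-sibilant consonant (*doted*, *ihof*); -mit when the stem ends in a vowel (*pazo*, *rosazti*).
The final sound of *nolef* is /f/, which is a non-sibilant consonant, so the suffix is -ogo, giving *nolefogo*.
*koni* — final sound /i/ (a vowel) → -mit → *konimit*.
*guz*: final sound = /z/, a sibilant → -ipi → *guzipi*.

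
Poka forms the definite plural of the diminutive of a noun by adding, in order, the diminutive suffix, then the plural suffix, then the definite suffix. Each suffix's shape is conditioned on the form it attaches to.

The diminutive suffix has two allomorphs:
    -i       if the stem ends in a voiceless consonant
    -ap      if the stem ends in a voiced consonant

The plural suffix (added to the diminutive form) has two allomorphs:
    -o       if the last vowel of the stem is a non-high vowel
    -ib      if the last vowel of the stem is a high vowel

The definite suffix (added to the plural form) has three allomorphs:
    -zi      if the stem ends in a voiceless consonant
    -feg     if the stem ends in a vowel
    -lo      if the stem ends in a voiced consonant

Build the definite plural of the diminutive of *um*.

*um*: final consonant = /m/, voiced → -ap → *umap*.
Since the last vowel of the diminutive form *umap* is /a/ (a non-high vowel), it takes -o, giving *umapo*.
The final sound of the plural form *umapo* is /o/, which is a vowel, so the definite suffix is -feg, giving *umapofeg*.

umapofeg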